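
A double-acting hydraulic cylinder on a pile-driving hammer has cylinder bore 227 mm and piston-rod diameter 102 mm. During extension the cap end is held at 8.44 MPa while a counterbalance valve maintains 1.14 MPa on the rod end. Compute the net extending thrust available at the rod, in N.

F ≈ 3.05e5 N

Cap-side area A_cap = π/4 × (227 mm)² = 40470 mm^2
Rod-side annular area A_ann = π/4 × (227² − 102²) = 32300 mm^2
Net thrust = P_cap·A_cap − P_rod·A_ann = 3.416e5 N − 36820 N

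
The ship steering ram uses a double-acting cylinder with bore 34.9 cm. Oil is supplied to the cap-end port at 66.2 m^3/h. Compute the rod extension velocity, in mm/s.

Cap-side area A_cap = π/4 × (34.9 cm)² = 956.6 cm^2
v = Q / A

v ≈ 192 mm/s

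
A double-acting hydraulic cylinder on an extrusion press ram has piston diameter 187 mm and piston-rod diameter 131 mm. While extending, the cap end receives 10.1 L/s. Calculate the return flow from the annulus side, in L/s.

Cap-side area A_cap = π/4 × (187 mm)² = 27460 mm^2
Rod-side annular area A_ann = π/4 × (187² − 131²) = 13990 mm^2
Piston speed v = Q_in/A_cap; rod-end outflow Q_out = v × A_ann = Q_in × A_ann/A_cap.

Q_out ≈ 5.14 L/s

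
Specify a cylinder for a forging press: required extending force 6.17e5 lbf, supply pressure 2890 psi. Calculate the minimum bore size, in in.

Extension force acts on the full piston face: F = P × (π/4)D².
D = √(4F / (πP)) = √(4 × 6.17e5 lbf / (π × 2890 psi))

D ≈ 16.5 in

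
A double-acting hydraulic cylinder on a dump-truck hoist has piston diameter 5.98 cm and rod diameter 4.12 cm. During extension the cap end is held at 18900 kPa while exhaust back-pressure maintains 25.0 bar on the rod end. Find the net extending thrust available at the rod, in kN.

F ≈ 49.4 kN

Cap-side area A_cap = π/4 × (5.98 cm)² = 28.09 cm^2
Rod-side annular area A_ann = π/4 × (5.98² − 4.12²) = 14.75 cm^2
Net thrust = P_cap·A_cap − P_rod·A_ann = 53.08 kN − 3.689 kN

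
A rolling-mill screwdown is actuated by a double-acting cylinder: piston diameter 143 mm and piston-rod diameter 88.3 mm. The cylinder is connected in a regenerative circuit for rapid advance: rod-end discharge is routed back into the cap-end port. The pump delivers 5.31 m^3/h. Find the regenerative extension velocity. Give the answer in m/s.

v ≈ 0.241 m/s

In regeneration the rod-end outflow joins the pump flow into the cap end, so the net volume the pump must supply per unit advance equals the rod cross-section area.
Rod cross-section A_rod = π/4 × (88.3 mm)² = 6124 mm^2
v = Q_pump / A_rod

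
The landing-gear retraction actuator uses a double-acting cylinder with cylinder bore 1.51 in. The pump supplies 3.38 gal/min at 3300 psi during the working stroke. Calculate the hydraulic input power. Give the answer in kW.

Hydraulic power = P × Q

W ≈ 4.85 kW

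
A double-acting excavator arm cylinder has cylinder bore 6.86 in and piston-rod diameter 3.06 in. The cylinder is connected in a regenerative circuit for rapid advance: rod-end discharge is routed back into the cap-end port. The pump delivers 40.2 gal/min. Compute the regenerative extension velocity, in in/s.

v ≈ 21.0 in/s

In regeneration the rod-end outflow joins the pump flow into the cap end, so the net volume the pump must supply per unit advance equals the rod cross-section area.
Rod cross-section A_rod = π/4 × (3.06 in)² = 7.354 in^2
v = Q_pump / A_rod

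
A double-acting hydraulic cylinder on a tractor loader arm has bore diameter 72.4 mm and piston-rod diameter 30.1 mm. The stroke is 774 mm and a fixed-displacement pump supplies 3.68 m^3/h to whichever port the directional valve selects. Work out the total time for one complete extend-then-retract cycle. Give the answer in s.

t ≈ 5.70 s

Cap-side area A_cap = π/4 × (72.4 mm)² = 4117 mm^2
Rod-side annular area A_ann = π/4 × (72.4² − 30.1²) = 3405 mm^2
t_ext = A_cap·L/Q = 3.117 s
t_ret = A_ann·L/Q = 2.578 s
t_cycle = t_ext + t_ret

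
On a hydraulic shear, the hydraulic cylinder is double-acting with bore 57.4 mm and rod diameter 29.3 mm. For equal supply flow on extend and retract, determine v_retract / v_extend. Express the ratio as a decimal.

v_ret/v_ext ≈ 1.35

Cap-side area A_cap = π/4 × (57.4 mm)² = 2588 mm^2
Rod-side annular area A_ann = π/4 × (57.4² − 29.3²) = 1913 mm^2
For equal Q, v ∝ 1/A, so v_ret/v_ext = A_cap/A_ann.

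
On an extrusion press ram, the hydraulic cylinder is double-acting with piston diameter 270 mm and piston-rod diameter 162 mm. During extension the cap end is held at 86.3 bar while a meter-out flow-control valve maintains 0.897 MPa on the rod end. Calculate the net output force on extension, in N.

Cap-side area A_cap = π/4 × (270 mm)² = 57260 mm^2
Rod-side annular area A_ann = π/4 × (270² − 162²) = 36640 mm^2
Net thrust = P_cap·A_cap − P_rod·A_ann = 4.941e5 N − 32870 N

F ≈ 4.61e5 N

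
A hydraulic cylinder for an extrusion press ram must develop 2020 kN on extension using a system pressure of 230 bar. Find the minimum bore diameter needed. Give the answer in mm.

D ≈ 334 mm

Extension force acts on the full piston face: F = P × (π/4)D².
D = √(4F / (πP)) = √(4 × 2020 kN / (π × 230 bar))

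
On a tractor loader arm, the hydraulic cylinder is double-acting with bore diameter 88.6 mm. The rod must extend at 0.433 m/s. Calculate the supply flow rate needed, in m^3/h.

Cap-side area A_cap = π/4 × (88.6 mm)² = 6165 mm^2
Q = A × v

Q ≈ 9.61 m^3/h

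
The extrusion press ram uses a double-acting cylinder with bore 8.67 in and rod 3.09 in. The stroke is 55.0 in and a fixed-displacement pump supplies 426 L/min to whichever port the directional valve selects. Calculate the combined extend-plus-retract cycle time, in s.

Cap-side area A_cap = π/4 × (8.67 in)² = 59.04 in^2
Rod-side annular area A_ann = π/4 × (8.67² − 3.09²) = 51.54 in^2
t_ext = A_cap·L/Q = 7.494 s
t_ret = A_ann·L/Q = 6.542 s
t_cycle = t_ext + t_ret

t ≈ 14.0 s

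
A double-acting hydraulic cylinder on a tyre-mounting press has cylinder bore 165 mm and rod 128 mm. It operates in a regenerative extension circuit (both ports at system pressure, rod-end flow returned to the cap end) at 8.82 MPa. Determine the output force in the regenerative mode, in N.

With equal pressure on both faces, forces on the annular region cancel; the net push is pressure × rod cross-section.
Rod cross-section A_rod = π/4 × (128 mm)² = 12870 mm^2
F = P × A_rod

F ≈ 1.13e5 N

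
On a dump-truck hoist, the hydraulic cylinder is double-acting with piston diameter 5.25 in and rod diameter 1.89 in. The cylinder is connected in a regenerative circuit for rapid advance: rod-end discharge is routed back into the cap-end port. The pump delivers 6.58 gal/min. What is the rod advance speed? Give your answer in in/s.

In regeneration the rod-end outflow joins the pump flow into the cap end, so the net volume the pump must supply per unit advance equals the rod cross-section area.
Rod cross-section A_rod = π/4 × (1.89 in)² = 2.806 in^2
v = Q_pump / A_rod

v ≈ 9.03 in/s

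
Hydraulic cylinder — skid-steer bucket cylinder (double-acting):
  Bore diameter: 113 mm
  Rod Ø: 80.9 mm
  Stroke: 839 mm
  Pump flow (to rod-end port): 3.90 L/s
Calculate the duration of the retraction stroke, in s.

Rod-side annular area A_ann = π/4 × (113² − 80.9²) = 4888 mm^2
Swept volume V = A × L; t = V / Q = A·L / Q

t ≈ 1.05 s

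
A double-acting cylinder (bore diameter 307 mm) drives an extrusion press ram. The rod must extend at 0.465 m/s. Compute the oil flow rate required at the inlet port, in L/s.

Q ≈ 34.4 L/s

Cap-side area A_cap = π/4 × (307 mm)² = 74020 mm^2
Q = A × v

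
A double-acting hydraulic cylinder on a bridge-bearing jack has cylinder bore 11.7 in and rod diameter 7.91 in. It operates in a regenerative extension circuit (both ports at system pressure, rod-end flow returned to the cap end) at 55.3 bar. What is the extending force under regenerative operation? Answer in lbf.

With equal pressure on both faces, forces on the annular region cancel; the net push is pressure × rod cross-section.
Rod cross-section A_rod = π/4 × (7.91 in)² = 49.14 in^2
F = P × A_rod

F ≈ 39400 lbf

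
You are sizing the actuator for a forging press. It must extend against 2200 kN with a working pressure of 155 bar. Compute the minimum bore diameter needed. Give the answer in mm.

D ≈ 425 mm

Extension force acts on the full piston face: F = P × (π/4)D².
D = √(4F / (πP)) = √(4 × 2200 kN / (π × 155 bar))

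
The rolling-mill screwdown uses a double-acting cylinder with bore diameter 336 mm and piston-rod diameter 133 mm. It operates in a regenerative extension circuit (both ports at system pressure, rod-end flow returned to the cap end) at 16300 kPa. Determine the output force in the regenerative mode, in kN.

F ≈ 226 kN

With equal pressure on both faces, forces on the annular region cancel; the net push is pressure × rod cross-section.
Rod cross-section A_rod = π/4 × (133 mm)² = 13890 mm^2
F = P × A_rod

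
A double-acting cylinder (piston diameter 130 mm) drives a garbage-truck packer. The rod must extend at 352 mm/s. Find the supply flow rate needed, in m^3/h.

Q ≈ 16.8 m^3/h

Cap-side area A_cap = π/4 × (130 mm)² = 13270 mm^2
Q = A × v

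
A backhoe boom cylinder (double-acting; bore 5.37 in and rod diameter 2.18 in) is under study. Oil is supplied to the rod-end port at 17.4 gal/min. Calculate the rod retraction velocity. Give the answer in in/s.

Rod-side annular area A_ann = π/4 × (5.37² − 2.18²) = 18.92 in^2
Flow into the rod-end port fills the annular volume.
v = Q / A

v ≈ 3.54 in/s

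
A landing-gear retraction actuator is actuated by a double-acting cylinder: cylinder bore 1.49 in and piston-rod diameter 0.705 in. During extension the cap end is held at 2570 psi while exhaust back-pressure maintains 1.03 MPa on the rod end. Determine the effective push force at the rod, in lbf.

Cap-side area A_cap = π/4 × (1.49 in)² = 1.744 in^2
Rod-side annular area A_ann = π/4 × (1.49² − 0.705²) = 1.353 in^2
Net thrust = P_cap·A_cap − P_rod·A_ann = 4481 lbf − 202.2 lbf

F ≈ 4280 lbf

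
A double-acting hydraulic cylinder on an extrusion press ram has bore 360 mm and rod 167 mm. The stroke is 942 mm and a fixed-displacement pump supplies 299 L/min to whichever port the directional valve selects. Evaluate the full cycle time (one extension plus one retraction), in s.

Cap-side area A_cap = π/4 × (360 mm)² = 1.018e5 mm^2
Rod-side annular area A_ann = π/4 × (360² − 167²) = 79880 mm^2
t_ext = A_cap·L/Q = 19.24 s
t_ret = A_ann·L/Q = 15.10 s
t_cycle = t_ext + t_ret

t ≈ 34.3 s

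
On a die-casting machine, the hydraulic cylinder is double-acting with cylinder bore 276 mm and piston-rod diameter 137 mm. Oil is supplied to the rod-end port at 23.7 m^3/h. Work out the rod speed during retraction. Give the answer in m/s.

Rod-side annular area A_ann = π/4 × (276² − 137²) = 45090 mm^2
Flow into the rod-end port fills the annular volume.
v = Q / A

v ≈ 0.146 m/s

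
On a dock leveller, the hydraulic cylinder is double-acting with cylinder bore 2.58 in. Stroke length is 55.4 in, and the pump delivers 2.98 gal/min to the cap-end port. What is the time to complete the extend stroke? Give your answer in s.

t ≈ 25.2 s

Cap-side area A_cap = π/4 × (2.58 in)² = 5.228 in^2
Swept volume V = A × L; t = V / Q = A·L / Q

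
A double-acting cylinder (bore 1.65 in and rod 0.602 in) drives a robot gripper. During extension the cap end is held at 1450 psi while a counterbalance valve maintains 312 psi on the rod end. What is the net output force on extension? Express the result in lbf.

Cap-side area A_cap = π/4 × (1.65 in)² = 2.138 in^2
Rod-side annular area A_ann = π/4 × (1.65² − 0.602²) = 1.854 in^2
Net thrust = P_cap·A_cap − P_rod·A_ann = 3100 lbf − 578.3 lbf

F ≈ 2520 lbf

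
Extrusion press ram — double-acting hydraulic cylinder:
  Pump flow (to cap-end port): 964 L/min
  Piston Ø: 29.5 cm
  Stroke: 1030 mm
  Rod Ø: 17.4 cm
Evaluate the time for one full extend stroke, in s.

t ≈ 4.38 s

Cap-side area A_cap = π/4 × (29.5 cm)² = 683.5 cm^2
Swept volume V = A × L; t = V / Q = A·L / Q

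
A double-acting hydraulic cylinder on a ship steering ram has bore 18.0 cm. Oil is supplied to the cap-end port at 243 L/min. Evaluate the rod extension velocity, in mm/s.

Cap-side area A_cap = π/4 × (18.0 cm)² = 254.5 cm^2
v = Q / A

v ≈ 159 mm/s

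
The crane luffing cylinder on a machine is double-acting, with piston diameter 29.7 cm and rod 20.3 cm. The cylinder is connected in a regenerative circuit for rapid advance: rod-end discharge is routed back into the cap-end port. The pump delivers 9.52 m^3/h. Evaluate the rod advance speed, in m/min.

v ≈ 4.90 m/min

In regeneration the rod-end outflow joins the pump flow into the cap end, so the net volume the pump must supply per unit advance equals the rod cross-section area.
Rod cross-section A_rod = π/4 × (20.3 cm)² = 323.7 cm^2
v = Q_pump / A_rod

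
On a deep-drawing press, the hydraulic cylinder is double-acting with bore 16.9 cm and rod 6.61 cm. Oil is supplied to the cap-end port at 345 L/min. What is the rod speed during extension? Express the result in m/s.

Cap-side area A_cap = π/4 × (16.9 cm)² = 224.3 cm^2
v = Q / A

v ≈ 0.256 m/s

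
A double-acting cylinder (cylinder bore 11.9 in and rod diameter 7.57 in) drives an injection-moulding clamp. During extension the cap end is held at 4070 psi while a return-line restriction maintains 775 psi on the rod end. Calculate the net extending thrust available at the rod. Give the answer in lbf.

F ≈ 4.01e5 lbf

Cap-side area A_cap = π/4 × (11.9 in)² = 111.2 in^2
Rod-side annular area A_ann = π/4 × (11.9² − 7.57²) = 66.21 in^2
Net thrust = P_cap·A_cap − P_rod·A_ann = 4.527e5 lbf − 51320 lbf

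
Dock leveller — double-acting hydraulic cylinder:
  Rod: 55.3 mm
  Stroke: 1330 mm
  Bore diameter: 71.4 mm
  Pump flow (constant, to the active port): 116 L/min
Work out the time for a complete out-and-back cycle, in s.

Cap-side area A_cap = π/4 × (71.4 mm)² = 4004 mm^2
Rod-side annular area A_ann = π/4 × (71.4² − 55.3²) = 1602 mm^2
t_ext = A_cap·L/Q = 2.754 s
t_ret = A_ann·L/Q = 1.102 s
t_cycle = t_ext + t_ret

t ≈ 3.86 s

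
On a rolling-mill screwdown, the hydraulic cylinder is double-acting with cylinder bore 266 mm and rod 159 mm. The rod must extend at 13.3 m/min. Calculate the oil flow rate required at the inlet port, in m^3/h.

Cap-side area A_cap = π/4 × (266 mm)² = 55570 mm^2
Q = A × v

Q ≈ 44.3 m^3/h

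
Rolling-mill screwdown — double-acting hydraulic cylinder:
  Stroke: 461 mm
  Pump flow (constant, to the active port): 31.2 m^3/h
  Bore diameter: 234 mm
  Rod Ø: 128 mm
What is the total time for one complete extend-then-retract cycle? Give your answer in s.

t ≈ 3.89 s

Cap-side area A_cap = π/4 × (234 mm)² = 43010 mm^2
Rod-side annular area A_ann = π/4 × (234² − 128²) = 30140 mm^2
t_ext = A_cap·L/Q = 2.288 s
t_ret = A_ann·L/Q = 1.603 s
t_cycle = t_ext + t_ret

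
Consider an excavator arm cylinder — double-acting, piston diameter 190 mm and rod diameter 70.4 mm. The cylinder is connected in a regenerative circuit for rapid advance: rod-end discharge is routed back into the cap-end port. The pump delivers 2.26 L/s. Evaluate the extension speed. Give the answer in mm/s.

In regeneration the rod-end outflow joins the pump flow into the cap end, so the net volume the pump must supply per unit advance equals the rod cross-section area.
Rod cross-section A_rod = π/4 × (70.4 mm)² = 3893 mm^2
v = Q_pump / A_rod

v ≈ 581 mm/s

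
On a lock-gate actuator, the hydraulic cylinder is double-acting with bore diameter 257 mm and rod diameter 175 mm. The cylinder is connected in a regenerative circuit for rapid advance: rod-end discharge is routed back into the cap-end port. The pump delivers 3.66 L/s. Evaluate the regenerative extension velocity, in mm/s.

In regeneration the rod-end outflow joins the pump flow into the cap end, so the net volume the pump must supply per unit advance equals the rod cross-section area.
Rod cross-section A_rod = π/4 × (175 mm)² = 24050 mm^2
v = Q_pump / A_rod

v ≈ 152 mm/s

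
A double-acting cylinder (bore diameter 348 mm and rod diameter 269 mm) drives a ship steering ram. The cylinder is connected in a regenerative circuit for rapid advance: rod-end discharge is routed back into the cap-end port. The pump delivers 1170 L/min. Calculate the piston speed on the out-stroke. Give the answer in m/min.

v ≈ 20.6 m/min

In regeneration the rod-end outflow joins the pump flow into the cap end, so the net volume the pump must supply per unit advance equals the rod cross-section area.
Rod cross-section A_rod = π/4 × (269 mm)² = 56830 mm^2
v = Q_pump / A_rod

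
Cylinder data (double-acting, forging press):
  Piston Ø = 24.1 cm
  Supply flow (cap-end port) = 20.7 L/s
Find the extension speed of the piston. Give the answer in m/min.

Cap-side area A_cap = π/4 × (24.1 cm)² = 456.2 cm^2
v = Q / A

v ≈ 27.2 m/min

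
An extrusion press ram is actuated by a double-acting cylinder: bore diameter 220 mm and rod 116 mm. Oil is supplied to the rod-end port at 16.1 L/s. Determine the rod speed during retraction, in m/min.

v ≈ 35.2 m/min

Rod-side annular area A_ann = π/4 × (220² − 116²) = 27440 mm^2
Flow into the rod-end port fills the annular volume.
v = Q / A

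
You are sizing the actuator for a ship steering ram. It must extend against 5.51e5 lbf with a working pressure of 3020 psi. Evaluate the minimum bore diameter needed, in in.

Extension force acts on the full piston face: F = P × (π/4)D².
D = √(4F / (πP)) = √(4 × 5.51e5 lbf / (π × 3020 psi))

D ≈ 15.2 in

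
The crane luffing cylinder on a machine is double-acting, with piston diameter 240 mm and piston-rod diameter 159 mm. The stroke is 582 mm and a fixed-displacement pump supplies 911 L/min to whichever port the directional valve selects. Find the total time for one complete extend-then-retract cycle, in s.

t ≈ 2.71 s

Cap-side area A_cap = π/4 × (240 mm)² = 45240 mm^2
Rod-side annular area A_ann = π/4 × (240² − 159²) = 25380 mm^2
t_ext = A_cap·L/Q = 1.734 s
t_ret = A_ann·L/Q = 0.9730 s
t_cycle = t_ext + t_ret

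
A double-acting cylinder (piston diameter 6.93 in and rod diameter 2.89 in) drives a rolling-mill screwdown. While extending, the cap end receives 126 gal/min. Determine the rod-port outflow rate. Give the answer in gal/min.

Cap-side area A_cap = π/4 × (6.93 in)² = 37.72 in^2
Rod-side annular area A_ann = π/4 × (6.93² − 2.89²) = 31.16 in^2
Piston speed v = Q_in/A_cap; rod-end outflow Q_out = v × A_ann = Q_in × A_ann/A_cap.

Q_out ≈ 104 gal/min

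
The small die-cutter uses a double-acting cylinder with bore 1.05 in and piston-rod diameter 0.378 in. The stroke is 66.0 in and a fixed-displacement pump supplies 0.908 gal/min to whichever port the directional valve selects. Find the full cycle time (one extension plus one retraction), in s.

Cap-side area A_cap = π/4 × (1.05 in)² = 0.8659 in^2
Rod-side annular area A_ann = π/4 × (1.05² − 0.378²) = 0.7537 in^2
t_ext = A_cap·L/Q = 16.35 s
t_ret = A_ann·L/Q = 14.23 s
t_cycle = t_ext + t_ret

t ≈ 30.6 s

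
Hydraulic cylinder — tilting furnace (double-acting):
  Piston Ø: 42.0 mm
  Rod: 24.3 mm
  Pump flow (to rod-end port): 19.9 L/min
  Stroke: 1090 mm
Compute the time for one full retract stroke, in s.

Rod-side annular area A_ann = π/4 × (42.0² − 24.3²) = 921.7 mm^2
Swept volume V = A × L; t = V / Q = A·L / Q

t ≈ 3.03 s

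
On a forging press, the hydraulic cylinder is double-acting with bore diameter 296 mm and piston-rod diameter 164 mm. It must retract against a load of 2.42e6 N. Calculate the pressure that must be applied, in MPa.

P ≈ 50.7 MPa

Rod-side annular area A_ann = π/4 × (296² − 164²) = 47690 mm^2
Retraction: pressure acts on the annular area.
P = F / A = 2.42e6 N / A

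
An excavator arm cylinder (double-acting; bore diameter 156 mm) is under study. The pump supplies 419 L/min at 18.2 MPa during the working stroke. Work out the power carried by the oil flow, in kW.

Hydraulic power = P × Q

W ≈ 127 kW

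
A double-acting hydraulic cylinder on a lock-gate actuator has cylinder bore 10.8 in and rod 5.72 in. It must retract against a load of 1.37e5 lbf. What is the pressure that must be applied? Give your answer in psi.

P ≈ 2080 psi

Rod-side annular area A_ann = π/4 × (10.8² − 5.72²) = 65.91 in^2
Retraction: pressure acts on the annular area.
P = F / A = 1.37e5 lbf / A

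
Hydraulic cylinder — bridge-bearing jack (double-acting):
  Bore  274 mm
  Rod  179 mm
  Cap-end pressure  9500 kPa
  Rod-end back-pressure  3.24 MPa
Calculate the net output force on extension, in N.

Cap-side area A_cap = π/4 × (274 mm)² = 58960 mm^2
Rod-side annular area A_ann = π/4 × (274² − 179²) = 33800 mm^2
Net thrust = P_cap·A_cap − P_rod·A_ann = 5.602e5 N − 1.095e5 N

F ≈ 4.51e5 N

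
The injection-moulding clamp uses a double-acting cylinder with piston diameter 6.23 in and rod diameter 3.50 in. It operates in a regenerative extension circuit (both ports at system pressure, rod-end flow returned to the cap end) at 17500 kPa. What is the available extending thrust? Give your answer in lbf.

F ≈ 24400 lbf

With equal pressure on both faces, forces on the annular region cancel; the net push is pressure × rod cross-section.
Rod cross-section A_rod = π/4 × (3.50 in)² = 9.621 in^2
F = P × A_rod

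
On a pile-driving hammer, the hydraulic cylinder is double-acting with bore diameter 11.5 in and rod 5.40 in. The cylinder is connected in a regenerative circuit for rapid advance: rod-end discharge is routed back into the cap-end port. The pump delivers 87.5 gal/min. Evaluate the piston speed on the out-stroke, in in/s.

v ≈ 14.7 in/s

In regeneration the rod-end outflow joins the pump flow into the cap end, so the net volume the pump must supply per unit advance equals the rod cross-section area.
Rod cross-section A_rod = π/4 × (5.40 in)² = 22.90 in^2
v = Q_pump / A_rod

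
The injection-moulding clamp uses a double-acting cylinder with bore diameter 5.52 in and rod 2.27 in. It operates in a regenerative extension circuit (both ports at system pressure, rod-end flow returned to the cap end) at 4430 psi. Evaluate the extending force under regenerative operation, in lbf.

With equal pressure on both faces, forces on the annular region cancel; the net push is pressure × rod cross-section.
Rod cross-section A_rod = π/4 × (2.27 in)² = 4.047 in^2
F = P × A_rod

F ≈ 17900 lbf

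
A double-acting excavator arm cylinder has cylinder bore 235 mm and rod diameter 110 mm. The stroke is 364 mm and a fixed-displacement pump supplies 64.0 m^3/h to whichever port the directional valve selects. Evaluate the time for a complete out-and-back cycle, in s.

Cap-side area A_cap = π/4 × (235 mm)² = 43370 mm^2
Rod-side annular area A_ann = π/4 × (235² − 110²) = 33870 mm^2
t_ext = A_cap·L/Q = 0.8881 s
t_ret = A_ann·L/Q = 0.6935 s
t_cycle = t_ext + t_ret

t ≈ 1.58 s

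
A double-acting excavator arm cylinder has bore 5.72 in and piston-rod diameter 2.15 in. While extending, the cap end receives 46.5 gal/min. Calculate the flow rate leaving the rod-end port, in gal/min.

Cap-side area A_cap = π/4 × (5.72 in)² = 25.70 in^2
Rod-side annular area A_ann = π/4 × (5.72² − 2.15²) = 22.07 in^2
Piston speed v = Q_in/A_cap; rod-end outflow Q_out = v × A_ann = Q_in × A_ann/A_cap.

Q_out ≈ 39.9 gal/min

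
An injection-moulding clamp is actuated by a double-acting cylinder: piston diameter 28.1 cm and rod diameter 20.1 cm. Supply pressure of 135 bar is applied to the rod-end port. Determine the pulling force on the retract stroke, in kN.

Rod-side annular area A_ann = π/4 × (28.1² − 20.1²) = 302.8 cm^2
On retraction the pressure acts on the annular area (bore minus rod).
F = P × A_ann

F ≈ 409 kN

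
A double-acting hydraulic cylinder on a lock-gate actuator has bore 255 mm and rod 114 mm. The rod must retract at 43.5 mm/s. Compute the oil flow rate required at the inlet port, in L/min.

Rod-side annular area A_ann = π/4 × (255² − 114²) = 40860 mm^2
Q = A × v

Q ≈ 107 L/min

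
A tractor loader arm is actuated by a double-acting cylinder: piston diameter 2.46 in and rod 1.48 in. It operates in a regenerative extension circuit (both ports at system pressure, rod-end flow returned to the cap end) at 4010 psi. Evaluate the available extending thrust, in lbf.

F ≈ 6900 lbf

With equal pressure on both faces, forces on the annular region cancel; the net push is pressure × rod cross-section.
Rod cross-section A_rod = π/4 × (1.48 in)² = 1.720 in^2
F = P × A_rod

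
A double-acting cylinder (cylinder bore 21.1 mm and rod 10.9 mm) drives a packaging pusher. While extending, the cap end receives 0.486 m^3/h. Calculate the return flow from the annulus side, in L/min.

Q_out ≈ 5.94 L/min

Cap-side area A_cap = π/4 × (21.1 mm)² = 349.7 mm^2
Rod-side annular area A_ann = π/4 × (21.1² − 10.9²) = 256.4 mm^2
Piston speed v = Q_in/A_cap; rod-end outflow Q_out = v × A_ann = Q_in × A_ann/A_cap.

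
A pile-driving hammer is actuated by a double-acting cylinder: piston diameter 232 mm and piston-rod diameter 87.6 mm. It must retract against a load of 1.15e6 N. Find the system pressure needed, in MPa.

Rod-side annular area A_ann = π/4 × (232² − 87.6²) = 36250 mm^2
Retraction: pressure acts on the annular area.
P = F / A = 1.15e6 N / A

P ≈ 31.7 MPa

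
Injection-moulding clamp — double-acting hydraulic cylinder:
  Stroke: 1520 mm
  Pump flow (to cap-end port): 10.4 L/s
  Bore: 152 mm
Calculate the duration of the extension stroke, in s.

Cap-side area A_cap = π/4 × (152 mm)² = 18150 mm^2
Swept volume V = A × L; t = V / Q = A·L / Q

t ≈ 2.65 s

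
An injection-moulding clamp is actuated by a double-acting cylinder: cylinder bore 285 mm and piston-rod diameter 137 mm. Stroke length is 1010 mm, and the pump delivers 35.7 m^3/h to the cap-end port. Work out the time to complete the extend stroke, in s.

Cap-side area A_cap = π/4 × (285 mm)² = 63790 mm^2
Swept volume V = A × L; t = V / Q = A·L / Q

t ≈ 6.50 s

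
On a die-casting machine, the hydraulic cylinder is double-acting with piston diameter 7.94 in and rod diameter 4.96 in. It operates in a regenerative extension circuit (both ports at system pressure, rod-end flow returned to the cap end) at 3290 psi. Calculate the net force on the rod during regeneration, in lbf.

F ≈ 63600 lbf

With equal pressure on both faces, forces on the annular region cancel; the net push is pressure × rod cross-section.
Rod cross-section A_rod = π/4 × (4.96 in)² = 19.32 in^2
F = P × A_rod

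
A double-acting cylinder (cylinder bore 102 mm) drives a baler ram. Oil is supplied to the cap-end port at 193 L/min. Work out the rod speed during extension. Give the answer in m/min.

Cap-side area A_cap = π/4 × (102 mm)² = 8171 mm^2
v = Q / A

v ≈ 23.6 m/min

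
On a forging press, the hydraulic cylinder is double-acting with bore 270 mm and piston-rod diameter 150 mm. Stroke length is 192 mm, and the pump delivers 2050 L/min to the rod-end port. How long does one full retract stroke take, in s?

Rod-side annular area A_ann = π/4 × (270² − 150²) = 39580 mm^2
Swept volume V = A × L; t = V / Q = A·L / Q

t ≈ 0.222 s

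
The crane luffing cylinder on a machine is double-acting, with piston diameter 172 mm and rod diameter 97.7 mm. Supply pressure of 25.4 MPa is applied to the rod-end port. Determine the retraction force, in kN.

Rod-side annular area A_ann = π/4 × (172² − 97.7²) = 15740 mm^2
On retraction the pressure acts on the annular area (bore minus rod).
F = P × A_ann

F ≈ 400 kN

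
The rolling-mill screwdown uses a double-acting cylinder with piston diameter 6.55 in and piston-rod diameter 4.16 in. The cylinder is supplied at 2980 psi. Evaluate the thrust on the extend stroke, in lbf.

Cap-side area A_cap = π/4 × (6.55 in)² = 33.70 in^2
F = P × A_cap = 2980 psi × A_cap

F ≈ 1.00e5 lbf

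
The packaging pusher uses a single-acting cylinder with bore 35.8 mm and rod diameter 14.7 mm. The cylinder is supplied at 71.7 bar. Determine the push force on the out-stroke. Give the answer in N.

Cap-side area A_cap = π/4 × (35.8 mm)² = 1007 mm^2
F = P × A_cap = 71.7 bar × A_cap

F ≈ 7220 N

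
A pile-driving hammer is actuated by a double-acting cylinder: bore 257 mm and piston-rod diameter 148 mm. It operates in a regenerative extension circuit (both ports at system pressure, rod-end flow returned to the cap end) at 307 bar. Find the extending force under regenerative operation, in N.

F ≈ 5.28e5 N

With equal pressure on both faces, forces on the annular region cancel; the net push is pressure × rod cross-section.
Rod cross-section A_rod = π/4 × (148 mm)² = 17200 mm^2
F = P × A_rod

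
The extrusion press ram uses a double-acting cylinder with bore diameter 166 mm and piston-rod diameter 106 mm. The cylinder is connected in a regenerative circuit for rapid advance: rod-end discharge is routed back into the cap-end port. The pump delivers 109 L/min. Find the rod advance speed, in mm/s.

v ≈ 206 mm/s

In regeneration the rod-end outflow joins the pump flow into the cap end, so the net volume the pump must supply per unit advance equals the rod cross-section area.
Rod cross-section A_rod = π/4 × (106 mm)² = 8825 mm^2
v = Q_pump / A_rod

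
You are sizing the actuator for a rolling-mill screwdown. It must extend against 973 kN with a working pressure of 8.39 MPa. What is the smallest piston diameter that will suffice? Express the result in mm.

Extension force acts on the full piston face: F = P × (π/4)D².
D = √(4F / (πP)) = √(4 × 973 kN / (π × 8.39 MPa))

D ≈ 384 mm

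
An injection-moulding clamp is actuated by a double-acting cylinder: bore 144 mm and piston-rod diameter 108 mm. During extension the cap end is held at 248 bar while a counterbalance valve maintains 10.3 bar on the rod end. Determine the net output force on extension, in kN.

Cap-side area A_cap = π/4 × (144 mm)² = 16290 mm^2
Rod-side annular area A_ann = π/4 × (144² − 108²) = 7125 mm^2
Net thrust = P_cap·A_cap − P_rod·A_ann = 403.9 kN − 7.339 kN

F ≈ 397 kN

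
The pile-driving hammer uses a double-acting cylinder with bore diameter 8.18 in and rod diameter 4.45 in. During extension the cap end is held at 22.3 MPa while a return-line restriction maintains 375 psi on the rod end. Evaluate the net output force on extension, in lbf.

F ≈ 1.56e5 lbf

Cap-side area A_cap = π/4 × (8.18 in)² = 52.55 in^2
Rod-side annular area A_ann = π/4 × (8.18² − 4.45²) = 37.00 in^2
Net thrust = P_cap·A_cap − P_rod·A_ann = 1.700e5 lbf − 13880 lbf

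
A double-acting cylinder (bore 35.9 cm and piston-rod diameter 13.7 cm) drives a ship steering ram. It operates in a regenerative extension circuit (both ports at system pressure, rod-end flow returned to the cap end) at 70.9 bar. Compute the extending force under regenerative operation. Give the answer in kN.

With equal pressure on both faces, forces on the annular region cancel; the net push is pressure × rod cross-section.
Rod cross-section A_rod = π/4 × (13.7 cm)² = 147.4 cm^2
F = P × A_rod

F ≈ 105 kN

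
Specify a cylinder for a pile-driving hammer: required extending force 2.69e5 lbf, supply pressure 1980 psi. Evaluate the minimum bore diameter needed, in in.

D ≈ 13.2 in

Extension force acts on the full piston face: F = P × (π/4)D².
D = √(4F / (πP)) = √(4 × 2.69e5 lbf / (π × 1980 psi))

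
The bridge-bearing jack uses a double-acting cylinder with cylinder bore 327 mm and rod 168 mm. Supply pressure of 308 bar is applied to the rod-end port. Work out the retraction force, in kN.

F ≈ 1900 kN

Rod-side annular area A_ann = π/4 × (327² − 168²) = 61810 mm^2
On retraction the pressure acts on the annular area (bore minus rod).
F = P × A_ann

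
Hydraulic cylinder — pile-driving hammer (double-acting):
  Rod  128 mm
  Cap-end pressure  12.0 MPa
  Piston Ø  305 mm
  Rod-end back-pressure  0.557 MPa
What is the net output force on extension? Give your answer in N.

Cap-side area A_cap = π/4 × (305 mm)² = 73060 mm^2
Rod-side annular area A_ann = π/4 × (305² − 128²) = 60190 mm^2
Net thrust = P_cap·A_cap − P_rod·A_ann = 8.767e5 N − 33530 N

F ≈ 8.43e5 N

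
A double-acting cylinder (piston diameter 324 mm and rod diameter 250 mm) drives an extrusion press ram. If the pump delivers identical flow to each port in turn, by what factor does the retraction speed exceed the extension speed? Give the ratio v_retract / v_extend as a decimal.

Cap-side area A_cap = π/4 × (324 mm)² = 82450 mm^2
Rod-side annular area A_ann = π/4 × (324² − 250²) = 33360 mm^2
For equal Q, v ∝ 1/A, so v_ret/v_ext = A_cap/A_ann.

v_ret/v_ext ≈ 2.47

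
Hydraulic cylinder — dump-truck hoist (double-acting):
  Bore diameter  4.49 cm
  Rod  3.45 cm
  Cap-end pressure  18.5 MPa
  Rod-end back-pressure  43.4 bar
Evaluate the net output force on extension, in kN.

F ≈ 26.5 kN

Cap-side area A_cap = π/4 × (4.49 cm)² = 15.83 cm^2
Rod-side annular area A_ann = π/4 × (4.49² − 3.45²) = 6.486 cm^2
Net thrust = P_cap·A_cap − P_rod·A_ann = 29.29 kN − 2.815 kN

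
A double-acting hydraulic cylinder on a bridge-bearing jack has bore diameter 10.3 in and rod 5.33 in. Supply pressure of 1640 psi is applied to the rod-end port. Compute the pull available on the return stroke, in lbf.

F ≈ 1.00e5 lbf

Rod-side annular area A_ann = π/4 × (10.3² − 5.33²) = 61.01 in^2
On retraction the pressure acts on the annular area (bore minus rod).
F = P × A_ann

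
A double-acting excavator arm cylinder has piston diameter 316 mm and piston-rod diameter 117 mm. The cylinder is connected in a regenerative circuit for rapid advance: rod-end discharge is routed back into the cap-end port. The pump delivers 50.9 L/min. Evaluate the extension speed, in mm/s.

v ≈ 78.9 mm/s

In regeneration the rod-end outflow joins the pump flow into the cap end, so the net volume the pump must supply per unit advance equals the rod cross-section area.
Rod cross-section A_rod = π/4 × (117 mm)² = 10750 mm^2
v = Q_pump / A_rod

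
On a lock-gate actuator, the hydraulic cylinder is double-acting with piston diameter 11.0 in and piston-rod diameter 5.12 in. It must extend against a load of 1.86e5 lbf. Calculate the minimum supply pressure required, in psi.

P ≈ 1960 psi

Cap-side area A_cap = π/4 × (11.0 in)² = 95.03 in^2
P = F / A = 1.86e5 lbf / A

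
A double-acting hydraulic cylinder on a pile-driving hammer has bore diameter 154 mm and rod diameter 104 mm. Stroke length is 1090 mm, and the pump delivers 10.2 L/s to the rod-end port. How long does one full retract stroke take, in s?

Rod-side annular area A_ann = π/4 × (154² − 104²) = 10130 mm^2
Swept volume V = A × L; t = V / Q = A·L / Q

t ≈ 1.08 s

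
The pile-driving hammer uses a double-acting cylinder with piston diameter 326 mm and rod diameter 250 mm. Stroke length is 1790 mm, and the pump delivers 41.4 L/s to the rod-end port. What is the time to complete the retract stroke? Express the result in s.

Rod-side annular area A_ann = π/4 × (326² − 250²) = 34380 mm^2
Swept volume V = A × L; t = V / Q = A·L / Q

t ≈ 1.49 s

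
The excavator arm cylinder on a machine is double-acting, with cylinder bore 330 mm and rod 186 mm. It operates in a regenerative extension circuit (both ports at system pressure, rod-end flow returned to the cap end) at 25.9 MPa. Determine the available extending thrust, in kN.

With equal pressure on both faces, forces on the annular region cancel; the net push is pressure × rod cross-section.
Rod cross-section A_rod = π/4 × (186 mm)² = 27170 mm^2
F = P × A_rod

F ≈ 704 kN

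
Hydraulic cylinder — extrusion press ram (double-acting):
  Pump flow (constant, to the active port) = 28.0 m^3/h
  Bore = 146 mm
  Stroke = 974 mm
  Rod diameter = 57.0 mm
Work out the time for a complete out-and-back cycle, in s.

t ≈ 3.87 s

Cap-side area A_cap = π/4 × (146 mm)² = 16740 mm^2
Rod-side annular area A_ann = π/4 × (146² − 57.0²) = 14190 mm^2
t_ext = A_cap·L/Q = 2.097 s
t_ret = A_ann·L/Q = 1.777 s
t_cycle = t_ext + t_ret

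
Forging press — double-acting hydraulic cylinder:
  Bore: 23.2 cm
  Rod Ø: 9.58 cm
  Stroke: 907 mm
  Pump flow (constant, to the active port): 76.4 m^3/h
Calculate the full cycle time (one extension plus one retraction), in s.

t ≈ 3.31 s

Cap-side area A_cap = π/4 × (23.2 cm)² = 422.7 cm^2
Rod-side annular area A_ann = π/4 × (23.2² − 9.58²) = 350.7 cm^2
t_ext = A_cap·L/Q = 1.807 s
t_ret = A_ann·L/Q = 1.499 s
t_cycle = t_ext + t_ret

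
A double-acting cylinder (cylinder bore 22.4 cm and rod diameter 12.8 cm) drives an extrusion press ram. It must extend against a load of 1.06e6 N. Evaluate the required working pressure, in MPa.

Cap-side area A_cap = π/4 × (22.4 cm)² = 394.1 cm^2
P = F / A = 1.06e6 N / A

P ≈ 26.9 MPa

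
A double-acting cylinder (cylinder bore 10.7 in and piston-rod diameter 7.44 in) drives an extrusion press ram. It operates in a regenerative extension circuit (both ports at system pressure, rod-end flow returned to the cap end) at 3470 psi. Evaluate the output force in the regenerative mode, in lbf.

F ≈ 1.51e5 lbf

With equal pressure on both faces, forces on the annular region cancel; the net push is pressure × rod cross-section.
Rod cross-section A_rod = π/4 × (7.44 in)² = 43.47 in^2
F = P × A_rod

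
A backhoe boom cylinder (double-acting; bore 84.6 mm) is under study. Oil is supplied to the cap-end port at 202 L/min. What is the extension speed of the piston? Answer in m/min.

Cap-side area A_cap = π/4 × (84.6 mm)² = 5621 mm^2
v = Q / A

v ≈ 35.9 m/min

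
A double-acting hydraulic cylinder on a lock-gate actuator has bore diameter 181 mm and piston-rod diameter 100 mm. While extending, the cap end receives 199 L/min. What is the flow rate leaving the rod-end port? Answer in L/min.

Cap-side area A_cap = π/4 × (181 mm)² = 25730 mm^2
Rod-side annular area A_ann = π/4 × (181² − 100²) = 17880 mm^2
Piston speed v = Q_in/A_cap; rod-end outflow Q_out = v × A_ann = Q_in × A_ann/A_cap.

Q_out ≈ 138 L/min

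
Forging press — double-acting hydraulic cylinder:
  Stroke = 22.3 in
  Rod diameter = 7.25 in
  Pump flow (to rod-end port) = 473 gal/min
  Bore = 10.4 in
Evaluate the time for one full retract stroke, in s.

t ≈ 0.535 s

Rod-side annular area A_ann = π/4 × (10.4² − 7.25²) = 43.67 in^2
Swept volume V = A × L; t = V / Q = A·L / Q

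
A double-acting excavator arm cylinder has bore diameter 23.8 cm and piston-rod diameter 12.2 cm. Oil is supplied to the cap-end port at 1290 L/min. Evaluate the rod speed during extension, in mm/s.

v ≈ 483 mm/s

Cap-side area A_cap = π/4 × (23.8 cm)² = 444.9 cm^2
v = Q / A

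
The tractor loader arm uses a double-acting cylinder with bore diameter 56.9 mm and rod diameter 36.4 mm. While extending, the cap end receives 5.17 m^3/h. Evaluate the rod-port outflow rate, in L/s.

Cap-side area A_cap = π/4 × (56.9 mm)² = 2543 mm^2
Rod-side annular area A_ann = π/4 × (56.9² − 36.4²) = 1502 mm^2
Piston speed v = Q_in/A_cap; rod-end outflow Q_out = v × A_ann = Q_in × A_ann/A_cap.

Q_out ≈ 0.848 L/s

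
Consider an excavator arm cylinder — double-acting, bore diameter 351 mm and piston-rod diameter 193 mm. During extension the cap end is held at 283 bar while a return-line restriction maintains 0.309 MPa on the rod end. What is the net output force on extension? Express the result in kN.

Cap-side area A_cap = π/4 × (351 mm)² = 96760 mm^2
Rod-side annular area A_ann = π/4 × (351² − 193²) = 67510 mm^2
Net thrust = P_cap·A_cap − P_rod·A_ann = 2738 kN − 20.86 kN

F ≈ 2720 kN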